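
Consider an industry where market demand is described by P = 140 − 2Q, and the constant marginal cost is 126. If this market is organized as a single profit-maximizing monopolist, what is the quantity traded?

Q = 3.5

A monopolist chooses Q where MR = MC. MR = 140 − 4Q; setting this equal to 126 gives Q = 3.5 and P = 133.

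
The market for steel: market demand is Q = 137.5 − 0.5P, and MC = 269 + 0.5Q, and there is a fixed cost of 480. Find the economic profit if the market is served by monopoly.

Profit = −476

Inverting demand: P = 275 − 2Q.
The monopolist equates marginal revenue to marginal cost: 275 − 4Q = 269 + 0.5Q, so Q = 4/3. From demand, P = 817/3.
Profit = 817/3·4/3 − (269·4/3 + ½·0.5·(4/3)²) − 480 = −476.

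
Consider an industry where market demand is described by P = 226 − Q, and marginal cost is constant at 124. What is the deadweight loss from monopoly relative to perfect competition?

Under competition P = MC = 124, so Q = (226 − 124)/1 = 102.
The monopolist equates marginal revenue to marginal cost: 226 − 2Q = 124, so Q = 51. From demand, P = 175.
DWL is the triangle between Q = 51 and Q = 102: ½·(102 − 51)·(175 − 124) = 1300.5.

DWL = 1300.5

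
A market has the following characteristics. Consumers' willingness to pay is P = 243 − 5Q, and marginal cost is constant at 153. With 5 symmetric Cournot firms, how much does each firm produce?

In a 5-firm Cournot equilibrium, symmetry and the first-order condition give q = (243 − 153)/(30) = 3. So Q = 15 and P = 168.

q_i = 3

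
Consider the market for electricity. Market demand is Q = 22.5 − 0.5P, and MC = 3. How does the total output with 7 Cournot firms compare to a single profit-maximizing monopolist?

Cournot: Q = 18.375; Monopoly: Q = 10.5

Inverting demand: P = 45 − 2Q.
Cournot with 7 identical firms: the symmetric best-response condition is 45 − 16q = 3. Each firm produces q = 2.625, total output Q = 18.375, price P = 8.25.
A monopolist chooses Q where MR = MC. MR = 45 − 4Q; setting this equal to 3 gives Q = 10.5 and P = 24.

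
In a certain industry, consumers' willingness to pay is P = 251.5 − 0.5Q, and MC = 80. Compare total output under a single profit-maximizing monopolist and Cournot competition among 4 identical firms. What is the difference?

Total output rises by 102.9

The monopolist equates marginal revenue to marginal cost: 251.5 − Q = 80, so Q = 171.5. From demand, P = 165.75.
In a 4-firm Cournot equilibrium, symmetry and the first-order condition give q = (251.5 − 80)/(2.5) = 68.6. So Q = 274.4 and P = 114.3.
Change in total output: 274.4 − 171.5 = 102.9.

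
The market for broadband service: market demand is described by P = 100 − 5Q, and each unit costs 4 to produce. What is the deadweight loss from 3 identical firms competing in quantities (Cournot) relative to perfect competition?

Under competition P = MC = 4, so Q = (100 − 4)/5 = 19.2.
With 3 symmetric Cournot firms, each firm's FOC gives 100 − 20q = 4, so q = 4.8, Q = 3·4.8 = 14.4, and P = 28.
DWL is the triangle between Q = 14.4 and Q = 19.2: ½·(19.2 − 14.4)·(28 − 4) = 57.6.

DWL = 57.6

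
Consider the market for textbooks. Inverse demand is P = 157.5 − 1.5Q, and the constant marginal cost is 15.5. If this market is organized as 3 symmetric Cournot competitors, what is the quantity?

Cournot with 3 identical firms: the symmetric best-response condition is 157.5 − 6q = 15.5. Each firm produces q = 71/3, total output Q = 71, price P = 51.

Q = 71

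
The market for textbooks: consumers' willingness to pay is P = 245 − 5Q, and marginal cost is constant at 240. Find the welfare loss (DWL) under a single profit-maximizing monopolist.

Competitive firms price at marginal cost: P = 240, giving Q = 1.
Monopoly sets MR = MC: 245 − 10Q = 240 ⇒ Q = 0.5, P = 245 − 5·0.5 = 242.5.
DWL is the triangle between Q = 0.5 and Q = 1: ½·(1 − 0.5)·(242.5 − 240) = 0.625.

DWL = 0.625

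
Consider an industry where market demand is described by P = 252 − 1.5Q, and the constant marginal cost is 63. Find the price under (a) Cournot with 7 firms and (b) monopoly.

Cournot: P = 86.625; Monopoly: P = 157.5

With 7 symmetric Cournot firms, each firm's FOC gives 252 − 12q = 63, so q = 15.75, Q = 7·15.75 = 110.25, and P = 86.625.
Monopoly sets MR = MC: 252 − 3Q = 63 ⇒ Q = 63, P = 252 − 1.5·63 = 157.5.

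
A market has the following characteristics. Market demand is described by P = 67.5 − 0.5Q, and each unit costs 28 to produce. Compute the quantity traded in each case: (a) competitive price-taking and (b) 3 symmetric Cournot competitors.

Competition: Q = 79; Cournot: Q = 59.25

Under competition P = MC = 28, so Q = (67.5 − 28)/0.5 = 79.
Cournot with 3 identical firms: the symmetric best-response condition is 67.5 − 2q = 28. Each firm produces q = 19.75, total output Q = 59.25, price P = 37.875.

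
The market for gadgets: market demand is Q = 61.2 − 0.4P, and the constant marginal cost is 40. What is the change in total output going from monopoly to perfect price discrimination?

Q rises by 22.6

Inverting demand: P = 153 − 2.5Q.
A monopolist chooses Q where MR = MC. MR = 153 − 5Q; setting this equal to 40 gives Q = 22.6 and P = 96.5.
Under first-degree price discrimination the firm charges each unit its demand price and produces up to where P = MC, i.e. Q = 45.2. Consumer surplus is zero; producer surplus equals total surplus.
Change in total output: 45.2 − 22.6 = 22.6.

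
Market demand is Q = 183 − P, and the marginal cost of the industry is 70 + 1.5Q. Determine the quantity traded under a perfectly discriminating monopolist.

Q = 45.2

Inverting demand: P = 183 − Q.
Under first-degree price discrimination the firm charges each unit its demand price and produces up to where P = MC, i.e. Q = 45.2. Consumer surplus is zero; producer surplus equals total surplus.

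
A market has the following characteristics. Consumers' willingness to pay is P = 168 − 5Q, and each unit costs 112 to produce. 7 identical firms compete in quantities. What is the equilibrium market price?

Cournot with 7 identical firms: the symmetric best-response condition is 168 − 40q = 112. Each firm produces q = 1.4, total output Q = 9.8, price P = 119.

P = 119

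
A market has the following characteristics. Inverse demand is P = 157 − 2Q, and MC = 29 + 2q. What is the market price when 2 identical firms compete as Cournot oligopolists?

P = 93

Cournot with 2 identical firms: the symmetric best-response condition is 157 − 6q = 29 + 2q. Each firm produces q = 16, total output Q = 32, price P = 93.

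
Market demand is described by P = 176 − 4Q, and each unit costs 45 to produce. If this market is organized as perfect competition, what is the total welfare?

Under competition P = MC = 45, so Q = (176 − 45)/4 = 32.75.
CS = ½·(176 − 45)·32.75 = 2145.125; PS = (45 − 45)·32.75 = 0; TS = 2145.125.

TS = 2145.125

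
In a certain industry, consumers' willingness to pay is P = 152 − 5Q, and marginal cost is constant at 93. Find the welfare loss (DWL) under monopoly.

DWL = 87.025

Perfect competition: P = MC = 93, so 152 − 5Q = 93 and Q = 11.8.
Monopoly sets MR = MC: 152 − 10Q = 93 ⇒ Q = 5.9, P = 152 − 5·5.9 = 122.5.
DWL is the triangle between Q = 5.9 and Q = 11.8: ½·(11.8 − 5.9)·(122.5 − 93) = 87.025.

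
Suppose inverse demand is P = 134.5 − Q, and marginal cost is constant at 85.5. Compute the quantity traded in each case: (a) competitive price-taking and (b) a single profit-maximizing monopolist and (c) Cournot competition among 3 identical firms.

Competition: Q = 49; Monopoly: Q = 24.5; Cournot: Q = 36.75

Perfect competition: P = MC = 85.5, so 134.5 − Q = 85.5 and Q = 49.
Monopoly sets MR = MC: 134.5 − 2Q = 85.5 ⇒ Q = 24.5, P = 134.5 − 24.5 = 110.
With 3 symmetric Cournot firms, each firm's FOC gives 134.5 − 4q = 85.5, so q = 12.25, Q = 3·12.25 = 36.75, and P = 97.75.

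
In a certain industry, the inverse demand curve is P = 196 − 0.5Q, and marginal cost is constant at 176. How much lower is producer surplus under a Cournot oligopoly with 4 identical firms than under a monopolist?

Producer surplus falls by 72

Monopoly sets MR = MC: 196 − Q = 176 ⇒ Q = 20, P = 196 − 0.5·20 = 186.
PS = (186 − 176)·20 = 200.
Cournot with 4 identical firms: the symmetric best-response condition is 196 − 2.5q = 176. Each firm produces q = 8, total output Q = 32, price P = 180.
PS = (180 − 176)·32 = 128.
Change in producer surplus: 128 − 200 = −72.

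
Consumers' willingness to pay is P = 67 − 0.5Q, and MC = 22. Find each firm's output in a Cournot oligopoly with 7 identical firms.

q_i = 11.25

With 7 symmetric Cournot firms, each firm's FOC gives 67 − 4q = 22, so q = 11.25, Q = 7·11.25 = 78.75, and P = 27.625.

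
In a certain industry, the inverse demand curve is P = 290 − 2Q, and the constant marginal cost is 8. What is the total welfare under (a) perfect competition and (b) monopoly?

Competition: TS = 19881; Monopoly: TS = 14910.75

Under competition P = MC = 8, so Q = (290 − 8)/2 = 141.
CS = ½·(290 − 8)·141 = 19881; PS = (8 − 8)·141 = 0; TS = 19881.
The monopolist equates marginal revenue to marginal cost: 290 − 4Q = 8, so Q = 70.5. From demand, P = 149.
CS = ½·(290 − 149)·70.5 = 4970.25; PS = (149 − 8)·70.5 = 9940.5; TS = 14910.75.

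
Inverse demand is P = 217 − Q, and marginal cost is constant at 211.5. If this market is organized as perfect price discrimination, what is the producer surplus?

A perfectly discriminating monopolist sells every unit with P(Q) ≥ MC(Q), so output equals the competitive quantity Q = 5.5. Each buyer pays their reservation price, so CS = 0 and the firm captures all surplus.
PS = ½·(217 − 211.5)·5.5 = 15.125.

PS = 15.125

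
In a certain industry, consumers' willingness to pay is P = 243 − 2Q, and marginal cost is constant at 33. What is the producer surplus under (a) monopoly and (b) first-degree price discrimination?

Monopoly sets MR = MC: 243 − 4Q = 33 ⇒ Q = 52.5, P = 243 − 2·52.5 = 138.
PS = (138 − 33)·52.5 = 5512.5.
Under first-degree price discrimination the firm charges each unit its demand price and produces up to where P = MC, i.e. Q = 105. Consumer surplus is zero; producer surplus equals total surplus.
PS = ½·(243 − 33)·105 = 11025.

Monopoly: PS = 5512.5; Perfect PD: PS = 11025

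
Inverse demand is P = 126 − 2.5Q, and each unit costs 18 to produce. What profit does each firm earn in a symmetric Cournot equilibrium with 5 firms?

Cournot with 5 identical firms: the symmetric best-response condition is 126 − 15q = 18. Each firm produces q = 7.2, total output Q = 36, price P = 36.
Each firm's profit = (36 − 18)·7.2 = 129.6.

π_i = 129.6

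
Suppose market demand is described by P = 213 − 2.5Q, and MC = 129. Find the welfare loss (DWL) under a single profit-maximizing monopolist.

Competitive firms price at marginal cost: P = 129, giving Q = 33.6.
The monopolist equates marginal revenue to marginal cost: 213 − 5Q = 129, so Q = 16.8. From demand, P = 171.
DWL is the triangle between Q = 16.8 and Q = 33.6: ½·(33.6 − 16.8)·(171 − 129) = 352.8.

DWL = 352.8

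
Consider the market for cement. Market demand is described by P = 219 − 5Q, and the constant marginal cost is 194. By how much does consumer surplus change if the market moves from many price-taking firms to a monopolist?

Perfect competition: P = MC = 194, so 219 − 5Q = 194 and Q = 5.
CS = ½·(219 − 194)·5 = 62.5.
A monopolist chooses Q where MR = MC. MR = 219 − 10Q; setting this equal to 194 gives Q = 2.5 and P = 206.5.
CS = ½·(219 − 206.5)·2.5 = 15.625.
Change in consumer surplus: 15.625 − 62.5 = −46.875.

CS falls by 46.875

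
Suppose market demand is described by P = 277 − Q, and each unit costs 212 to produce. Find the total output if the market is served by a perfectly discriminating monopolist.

Q = 65

Under first-degree price discrimination the firm charges each unit its demand price and produces up to where P = MC, i.e. Q = 65. Consumer surplus is zero; producer surplus equals total surplus.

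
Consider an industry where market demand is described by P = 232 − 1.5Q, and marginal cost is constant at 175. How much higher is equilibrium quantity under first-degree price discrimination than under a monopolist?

Q rises by 19

A monopolist chooses Q where MR = MC. MR = 232 − 3Q; setting this equal to 175 gives Q = 19 and P = 203.5.
A perfectly discriminating monopolist sells every unit with P(Q) ≥ MC(Q), so output equals the competitive quantity Q = 38. Each buyer pays their reservation price, so CS = 0 and the firm captures all surplus.
Change in equilibrium quantity: 38 − 19 = 19.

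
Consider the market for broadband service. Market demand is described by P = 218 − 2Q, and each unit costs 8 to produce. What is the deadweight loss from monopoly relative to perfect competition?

Perfect competition: P = MC = 8, so 218 − 2Q = 8 and Q = 105.
A monopolist chooses Q where MR = MC. MR = 218 − 4Q; setting this equal to 8 gives Q = 52.5 and P = 113.
DWL is the triangle between Q = 52.5 and Q = 105: ½·(105 − 52.5)·(113 − 8) = 2756.25.

DWL = 2756.25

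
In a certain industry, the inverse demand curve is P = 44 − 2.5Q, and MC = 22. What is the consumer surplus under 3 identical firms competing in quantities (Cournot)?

In a 3-firm Cournot equilibrium, symmetry and the first-order condition give q = (44 − 22)/(10) = 2.2. So Q = 6.6 and P = 27.5.
CS = ½·(44 − 27.5)·6.6 = 54.45.

CS = 54.45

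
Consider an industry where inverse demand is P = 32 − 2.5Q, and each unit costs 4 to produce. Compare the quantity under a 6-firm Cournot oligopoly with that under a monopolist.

Cournot: Q = 9.6; Monopoly: Q = 5.6

With 6 symmetric Cournot firms, each firm's FOC gives 32 − 17.5q = 4, so q = 1.6, Q = 6·1.6 = 9.6, and P = 8.
The monopolist equates marginal revenue to marginal cost: 32 − 5Q = 4, so Q = 5.6. From demand, P = 18.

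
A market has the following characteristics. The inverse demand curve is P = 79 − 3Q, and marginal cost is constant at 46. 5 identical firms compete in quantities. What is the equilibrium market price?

P = 51.5

With 5 symmetric Cournot firms, each firm's FOC gives 79 − 18q = 46, so q = 11/6, Q = 5·11/6 = 55/6, and P = 51.5.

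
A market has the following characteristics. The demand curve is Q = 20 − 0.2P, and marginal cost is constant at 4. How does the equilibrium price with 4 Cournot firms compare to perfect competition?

Inverting demand: P = 100 − 5Q.
With 4 symmetric Cournot firms, each firm's FOC gives 100 − 25q = 4, so q = 3.84, Q = 4·3.84 = 15.36, and P = 23.2.
Competitive firms price at marginal cost: P = 4, giving Q = 19.2.

Cournot: P = 23.2; Competition: P = 4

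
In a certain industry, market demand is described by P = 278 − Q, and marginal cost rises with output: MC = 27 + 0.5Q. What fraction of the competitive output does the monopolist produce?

The monopolist equates marginal revenue to marginal cost: 278 − 2Q = 27 + 0.5Q, so Q = 100.4. From demand, P = 177.6.
Under competition P = MC: 278 − Q = 27 + 0.5Q ⇒ Q = 502/3, P = 332/3.
Ratio Q_m/Q_c = 100.4/(502/3) = 0.6.

Q_m/Q_c = 0.6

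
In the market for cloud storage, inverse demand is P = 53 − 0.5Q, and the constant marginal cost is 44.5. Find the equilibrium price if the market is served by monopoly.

P = 48.75

The monopolist equates marginal revenue to marginal cost: 53 − Q = 44.5, so Q = 8.5. From demand, P = 48.75.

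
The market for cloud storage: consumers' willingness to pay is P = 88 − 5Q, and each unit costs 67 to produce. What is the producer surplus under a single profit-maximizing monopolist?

PS = 22.05

Monopoly sets MR = MC: 88 − 10Q = 67 ⇒ Q = 2.1, P = 88 − 5·2.1 = 77.5.
PS = (77.5 − 67)·2.1 = 22.05.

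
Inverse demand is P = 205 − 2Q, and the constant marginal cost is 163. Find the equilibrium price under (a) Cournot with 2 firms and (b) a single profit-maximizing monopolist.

Cournot with 2 identical firms: the symmetric best-response condition is 205 − 6q = 163. Each firm produces q = 7, total output Q = 14, price P = 177.
The monopolist equates marginal revenue to marginal cost: 205 − 4Q = 163, so Q = 10.5. From demand, P = 184.

Cournot: P = 177; Monopoly: P = 184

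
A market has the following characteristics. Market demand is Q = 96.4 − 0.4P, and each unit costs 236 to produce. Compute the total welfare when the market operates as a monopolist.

Inverting demand: P = 241 − 2.5Q.
Monopoly sets MR = MC: 241 − 5Q = 236 ⇒ Q = 1, P = 241 − 2.5·1 = 238.5.
CS = ½·(241 − 238.5)·1 = 1.25; PS = (238.5 − 236)·1 = 2.5; TS = 3.75.

TS = 3.75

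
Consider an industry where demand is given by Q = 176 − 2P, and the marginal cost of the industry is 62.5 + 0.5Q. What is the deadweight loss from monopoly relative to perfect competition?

DWL = 36.125

Inverting demand: P = 88 − 0.5Q.
Under competition P = MC: 88 − 0.5Q = 62.5 + 0.5Q ⇒ Q = 25.5, P = 75.25.
A monopolist chooses Q where MR = MC. MR = 88 − Q; setting this equal to 62.5 + 0.5Q gives Q = 17 and P = 79.5.
CS = ½·(88 − 75.25)·25.5 = 2601/16; PS = (75.25·25.5 − 62.5·25.5 − ½·0.5·25.5²) = 2601/16; TS = 325.125.
CS = ½·(88 − 79.5)·17 = 72.25; PS = (79.5·17 − 62.5·17 − ½·0.5·17²) = 216.75; TS = 289.
DWL = 325.125 − 289 = 36.125.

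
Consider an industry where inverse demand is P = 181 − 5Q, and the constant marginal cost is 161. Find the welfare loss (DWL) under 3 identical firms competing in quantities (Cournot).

Perfect competition: P = MC = 161, so 181 − 5Q = 161 and Q = 4.
In a 3-firm Cournot equilibrium, symmetry and the first-order condition give q = (181 − 161)/(20) = 1. So Q = 3 and P = 166.
DWL is the triangle between Q = 3 and Q = 4: ½·(4 − 3)·(166 − 161) = 2.5.

DWL = 2.5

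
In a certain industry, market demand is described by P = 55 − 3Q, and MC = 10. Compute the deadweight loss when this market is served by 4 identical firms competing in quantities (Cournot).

Perfect competition: P = MC = 10, so 55 − 3Q = 10 and Q = 15.
In a 4-firm Cournot equilibrium, symmetry and the first-order condition give q = (55 − 10)/(15) = 3. So Q = 12 and P = 19.
DWL is the triangle between Q = 12 and Q = 15: ½·(15 − 12)·(19 − 10) = 13.5.

DWL = 13.5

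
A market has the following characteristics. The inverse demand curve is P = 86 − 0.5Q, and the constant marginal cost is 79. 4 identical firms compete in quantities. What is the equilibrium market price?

With 4 symmetric Cournot firms, each firm's FOC gives 86 − 2.5q = 79, so q = 2.8, Q = 4·2.8 = 11.2, and P = 80.4.

P = 80.4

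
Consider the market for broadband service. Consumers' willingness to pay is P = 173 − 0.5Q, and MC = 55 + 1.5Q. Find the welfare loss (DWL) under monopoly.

Competitive equilibrium sets price equal to marginal cost: 173 − 0.5Q = 55 + 1.5Q, so Q = 59 and P = 143.5.
A monopolist chooses Q where MR = MC. MR = 173 − Q; setting this equal to 55 + 1.5Q gives Q = 47.2 and P = 149.4.
CS = ½·(173 − 143.5)·59 = 870.25; PS = (143.5·59 − 55·59 − ½·1.5·59²) = 2610.75; TS = 3481.
CS = ½·(173 − 149.4)·47.2 = 556.96; PS = (149.4·47.2 − 55·47.2 − ½·1.5·47.2²) = 2784.8; TS = 3341.76.
DWL = 3481 − 3341.76 = 139.24.

DWL = 139.24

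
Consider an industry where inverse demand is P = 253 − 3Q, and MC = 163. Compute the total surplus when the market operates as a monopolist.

The monopolist equates marginal revenue to marginal cost: 253 − 6Q = 163, so Q = 15. From demand, P = 208.
CS = ½·(253 − 208)·15 = 337.5; PS = (208 − 163)·15 = 675; TS = 1012.5.

TS = 1012.5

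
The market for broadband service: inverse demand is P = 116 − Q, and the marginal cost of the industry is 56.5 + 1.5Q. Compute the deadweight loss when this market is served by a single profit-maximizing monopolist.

DWL = 57.8

Under competition P = MC: 116 − Q = 56.5 + 1.5Q ⇒ Q = 23.8, P = 92.2.
A monopolist chooses Q where MR = MC. MR = 116 − 2Q; setting this equal to 56.5 + 1.5Q gives Q = 17 and P = 99.
CS = ½·(116 − 92.2)·23.8 = 283.22; PS = (92.2·23.8 − 56.5·23.8 − ½·1.5·23.8²) = 424.83; TS = 708.05.
CS = ½·(116 − 99)·17 = 144.5; PS = (99·17 − 56.5·17 − ½·1.5·17²) = 505.75; TS = 650.25.
DWL = 708.05 − 650.25 = 57.8.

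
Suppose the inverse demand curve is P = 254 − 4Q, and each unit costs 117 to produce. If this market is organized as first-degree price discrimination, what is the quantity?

Q = 34.25

Under first-degree price discrimination the firm charges each unit its demand price and produces up to where P = MC, i.e. Q = 34.25. Consumer surplus is zero; producer surplus equals total surplus.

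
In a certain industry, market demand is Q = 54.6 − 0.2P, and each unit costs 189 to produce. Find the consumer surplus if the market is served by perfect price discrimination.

CS = 0

Inverting demand: P = 273 − 5Q.
A perfectly discriminating monopolist sells every unit with P(Q) ≥ MC(Q), so output equals the competitive quantity Q = 16.8. Each buyer pays their reservation price, so CS = 0 and the firm captures all surplus.
CS = 0.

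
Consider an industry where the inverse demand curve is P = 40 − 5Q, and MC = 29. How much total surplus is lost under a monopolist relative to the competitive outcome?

DWL = 3.025

Competitive firms price at marginal cost: P = 29, giving Q = 2.2.
Monopoly sets MR = MC: 40 − 10Q = 29 ⇒ Q = 1.1, P = 40 − 5·1.1 = 34.5.
DWL is the triangle between Q = 1.1 and Q = 2.2: ½·(2.2 − 1.1)·(34.5 − 29) = 3.025.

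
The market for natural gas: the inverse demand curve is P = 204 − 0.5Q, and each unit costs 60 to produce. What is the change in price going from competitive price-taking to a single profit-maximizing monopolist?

Price rises by 72

Perfect competition: P = MC = 60, so 204 − 0.5Q = 60 and Q = 288.
Monopoly sets MR = MC: 204 − Q = 60 ⇒ Q = 144, P = 204 − 0.5·144 = 132.
Change in price: 132 − 60 = 72.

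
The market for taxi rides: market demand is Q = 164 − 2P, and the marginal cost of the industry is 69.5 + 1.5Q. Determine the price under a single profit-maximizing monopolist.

P = 79.5

Inverting demand: P = 82 − 0.5Q.
The monopolist equates marginal revenue to marginal cost: 82 − Q = 69.5 + 1.5Q, so Q = 5. From demand, P = 79.5.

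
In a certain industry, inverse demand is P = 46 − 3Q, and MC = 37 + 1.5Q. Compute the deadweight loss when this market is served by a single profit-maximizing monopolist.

Competitive equilibrium sets price equal to marginal cost: 46 − 3Q = 37 + 1.5Q, so Q = 2 and P = 40.
Monopoly sets MR = MC: 46 − 6Q = 37 + 1.5Q ⇒ Q = 1.2, P = 46 − 3·1.2 = 42.4.
CS = ½·(46 − 40)·2 = 6; PS = (40·2 − 37·2 − ½·1.5·2²) = 3; TS = 9.
CS = ½·(46 − 42.4)·1.2 = 2.16; PS = (42.4·1.2 − 37·1.2 − ½·1.5·1.2²) = 5.4; TS = 7.56.
DWL = 9 − 7.56 = 1.44.

DWL = 1.44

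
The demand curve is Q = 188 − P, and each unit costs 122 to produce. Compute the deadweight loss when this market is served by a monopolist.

DWL = 544.5

Inverting demand: P = 188 − Q.
Perfect competition: P = MC = 122, so 188 − Q = 122 and Q = 66.
Monopoly sets MR = MC: 188 − 2Q = 122 ⇒ Q = 33, P = 188 − 33 = 155.
DWL is the triangle between Q = 33 and Q = 66: ½·(66 − 33)·(155 − 122) = 544.5.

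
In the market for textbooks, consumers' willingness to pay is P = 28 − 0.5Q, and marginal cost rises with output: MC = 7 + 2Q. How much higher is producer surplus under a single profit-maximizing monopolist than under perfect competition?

Competitive equilibrium sets price equal to marginal cost: 28 − 0.5Q = 7 + 2Q, so Q = 8.4 and P = 23.8.
PS = P·Q − VC(Q) = 23.8·8.4 − (7·8.4 + ½·2·8.4²) = 70.56.
The monopolist equates marginal revenue to marginal cost: 28 − Q = 7 + 2Q, so Q = 7. From demand, P = 24.5.
PS = P·Q − VC(Q) = 24.5·7 − (7·7 + ½·2·7²) = 73.5.
Change in producer surplus: 73.5 − 70.56 = 2.94.

Producer surplus rises by 2.94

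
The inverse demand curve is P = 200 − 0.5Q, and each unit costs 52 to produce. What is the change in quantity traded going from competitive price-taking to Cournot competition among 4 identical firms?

Perfect competition: P = MC = 52, so 200 − 0.5Q = 52 and Q = 296.
With 4 symmetric Cournot firms, each firm's FOC gives 200 − 2.5q = 52, so q = 59.2, Q = 4·59.2 = 236.8, and P = 81.6.
Change in quantity traded: 236.8 − 296 = −59.2.

Quantity traded falls by 59.2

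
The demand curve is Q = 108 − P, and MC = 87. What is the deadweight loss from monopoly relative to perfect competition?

DWL = 55.125

Inverting demand: P = 108 − Q.
Under competition P = MC = 87, so Q = (108 − 87)/1 = 21.
Monopoly sets MR = MC: 108 − 2Q = 87 ⇒ Q = 10.5, P = 108 − 10.5 = 97.5.
DWL is the triangle between Q = 10.5 and Q = 21: ½·(21 − 10.5)·(97.5 − 87) = 55.125.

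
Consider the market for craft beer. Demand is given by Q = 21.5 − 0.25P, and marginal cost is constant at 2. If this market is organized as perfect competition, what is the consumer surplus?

CS = 882

Inverting demand: P = 86 − 4Q.
Perfect competition: P = MC = 2, so 86 − 4Q = 2 and Q = 21.
CS = ½·(86 − 2)·21 = 882.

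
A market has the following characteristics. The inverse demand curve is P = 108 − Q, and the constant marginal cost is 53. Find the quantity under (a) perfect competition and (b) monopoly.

Competition: Q = 55; Monopoly: Q = 27.5

Under competition P = MC = 53, so Q = (108 − 53)/1 = 55.
Monopoly sets MR = MC: 108 − 2Q = 53 ⇒ Q = 27.5, P = 108 − 27.5 = 80.5.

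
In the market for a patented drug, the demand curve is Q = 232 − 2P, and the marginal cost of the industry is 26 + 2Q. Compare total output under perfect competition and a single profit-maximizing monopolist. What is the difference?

Q falls by 6

Inverting demand: P = 116 − 0.5Q.
Under competition P = MC: 116 − 0.5Q = 26 + 2Q ⇒ Q = 36, P = 98.
The monopolist equates marginal revenue to marginal cost: 116 − Q = 26 + 2Q, so Q = 30. From demand, P = 101.
Change in total output: 30 − 36 = −6.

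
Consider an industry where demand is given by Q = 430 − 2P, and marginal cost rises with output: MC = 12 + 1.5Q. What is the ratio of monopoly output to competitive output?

Q_m/Q_c = 0.8

Inverting demand: P = 215 − 0.5Q.
Monopoly sets MR = MC: 215 − Q = 12 + 1.5Q ⇒ Q = 81.2, P = 215 − 0.5·81.2 = 174.4.
Under competition P = MC: 215 − 0.5Q = 12 + 1.5Q ⇒ Q = 101.5, P = 164.25.
Ratio Q_m/Q_c = 81.2/101.5 = 0.8.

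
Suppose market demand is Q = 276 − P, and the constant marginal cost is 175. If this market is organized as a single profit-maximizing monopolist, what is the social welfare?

Inverting demand: P = 276 − Q.
A monopolist chooses Q where MR = MC. MR = 276 − 2Q; setting this equal to 175 gives Q = 50.5 and P = 225.5.
CS = ½·(276 − 225.5)·50.5 = 1275.125; PS = (225.5 − 175)·50.5 = 2550.25; TS = 3825.375.

TS = 3825.375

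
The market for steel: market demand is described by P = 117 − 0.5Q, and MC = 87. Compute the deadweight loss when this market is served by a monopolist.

DWL = 225

Perfect competition: P = MC = 87, so 117 − 0.5Q = 87 and Q = 60.
Monopoly sets MR = MC: 117 − Q = 87 ⇒ Q = 30, P = 117 − 0.5·30 = 102.
DWL is the triangle between Q = 30 and Q = 60: ½·(60 − 30)·(102 − 87) = 225.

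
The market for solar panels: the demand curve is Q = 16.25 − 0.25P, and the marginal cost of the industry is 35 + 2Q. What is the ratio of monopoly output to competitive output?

Q_m/Q_c = 0.6

Inverting demand: P = 65 − 4Q.
A monopolist chooses Q where MR = MC. MR = 65 − 8Q; setting this equal to 35 + 2Q gives Q = 3 and P = 53.
Competitive equilibrium sets price equal to marginal cost: 65 − 4Q = 35 + 2Q, so Q = 5 and P = 45.
Ratio Q_m/Q_c = 3/5 = 0.6.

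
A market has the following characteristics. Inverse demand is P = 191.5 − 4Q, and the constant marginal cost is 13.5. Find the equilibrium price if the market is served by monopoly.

Monopoly sets MR = MC: 191.5 − 8Q = 13.5 ⇒ Q = 22.25, P = 191.5 − 4·22.25 = 102.5.

P = 102.5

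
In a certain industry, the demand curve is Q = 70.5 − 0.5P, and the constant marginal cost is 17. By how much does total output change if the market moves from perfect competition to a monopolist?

Inverting demand: P = 141 − 2Q.
Perfect competition: P = MC = 17, so 141 − 2Q = 17 and Q = 62.
A monopolist chooses Q where MR = MC. MR = 141 − 4Q; setting this equal to 17 gives Q = 31 and P = 79.
Change in total output: 31 − 62 = −31.

Q falls by 31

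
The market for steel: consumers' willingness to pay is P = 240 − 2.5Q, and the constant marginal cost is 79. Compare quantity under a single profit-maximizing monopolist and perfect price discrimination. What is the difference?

Quantity rises by 32.2

Monopoly sets MR = MC: 240 − 5Q = 79 ⇒ Q = 32.2, P = 240 − 2.5·32.2 = 159.5.
Under first-degree price discrimination the firm charges each unit its demand price and produces up to where P = MC, i.e. Q = 64.4. Consumer surplus is zero; producer surplus equals total surplus.
Change in quantity: 64.4 − 32.2 = 32.2.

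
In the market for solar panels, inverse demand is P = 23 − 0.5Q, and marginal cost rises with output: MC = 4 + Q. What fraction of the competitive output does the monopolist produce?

Q_m/Q_c = 0.75

A monopolist chooses Q where MR = MC. MR = 23 − Q; setting this equal to 4 + Q gives Q = 9.5 and P = 18.25.
Competitive equilibrium sets price equal to marginal cost: 23 − 0.5Q = 4 + Q, so Q = 38/3 and P = 50/3.
Ratio Q_m/Q_c = 9.5/(38/3) = 0.75.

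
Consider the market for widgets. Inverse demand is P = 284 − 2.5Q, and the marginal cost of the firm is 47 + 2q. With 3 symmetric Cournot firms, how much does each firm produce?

q_i = 19.75

In a 3-firm Cournot equilibrium, symmetry and the first-order condition give q = (284 − 47)/(12) = 19.75. So Q = 59.25 and P = 135.875.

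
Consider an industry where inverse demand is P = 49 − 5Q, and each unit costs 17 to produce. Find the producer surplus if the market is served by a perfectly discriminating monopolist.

PS = 102.4

A perfectly discriminating monopolist sells every unit with P(Q) ≥ MC(Q), so output equals the competitive quantity Q = 6.4. Each buyer pays their reservation price, so CS = 0 and the firm captures all surplus.
PS = ½·(49 − 17)·6.4 = 102.4.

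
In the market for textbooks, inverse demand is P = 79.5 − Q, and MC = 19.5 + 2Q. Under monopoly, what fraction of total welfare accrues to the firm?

The monopolist equates marginal revenue to marginal cost: 79.5 − 2Q = 19.5 + 2Q, so Q = 15. From demand, P = 64.5.
CS = ½·(79.5 − 64.5)·15 = 112.5.
PS = P·Q − VC(Q) = 64.5·15 − (19.5·15 + ½·2·15²) = 450.
Share captured = PS/TS = 450/562.5 = 0.8.

PS/TS = 0.8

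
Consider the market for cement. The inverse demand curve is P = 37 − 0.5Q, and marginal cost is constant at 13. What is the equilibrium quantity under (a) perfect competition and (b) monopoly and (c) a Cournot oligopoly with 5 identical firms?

Under competition P = MC = 13, so Q = (37 − 13)/0.5 = 48.
A monopolist chooses Q where MR = MC. MR = 37 − Q; setting this equal to 13 gives Q = 24 and P = 25.
In a 5-firm Cournot equilibrium, symmetry and the first-order condition give q = (37 − 13)/(3) = 8. So Q = 40 and P = 17.

Competition: Q = 48; Monopoly: Q = 24; Cournot: Q = 40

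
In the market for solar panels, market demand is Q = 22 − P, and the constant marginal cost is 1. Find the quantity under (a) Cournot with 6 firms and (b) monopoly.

Cournot: Q = 18; Monopoly: Q = 10.5

Inverting demand: P = 22 − Q.
Cournot with 6 identical firms: the symmetric best-response condition is 22 − 7q = 1. Each firm produces q = 3, total output Q = 18, price P = 4.
The monopolist equates marginal revenue to marginal cost: 22 − 2Q = 1, so Q = 10.5. From demand, P = 11.5.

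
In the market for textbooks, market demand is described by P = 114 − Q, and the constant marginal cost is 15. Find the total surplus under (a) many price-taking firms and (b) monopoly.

Competitive firms price at marginal cost: P = 15, giving Q = 99.
CS = ½·(114 − 15)·99 = 4900.5; PS = (15 − 15)·99 = 0; TS = 4900.5.
Monopoly sets MR = MC: 114 − 2Q = 15 ⇒ Q = 49.5, P = 114 − 49.5 = 64.5.
CS = ½·(114 − 64.5)·49.5 = 1225.125; PS = (64.5 − 15)·49.5 = 2450.25; TS = 3675.375.

Competition: TS = 4900.5; Monopoly: TS = 3675.375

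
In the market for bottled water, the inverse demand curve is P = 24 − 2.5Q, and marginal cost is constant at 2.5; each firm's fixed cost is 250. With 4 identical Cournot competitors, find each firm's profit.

π_i = −242.604

In a 4-firm Cournot equilibrium, symmetry and the first-order condition give q = (24 − 2.5)/(12.5) = 1.72. So Q = 6.88 and P = 6.8.
Each firm's profit = (6.8 − 2.5)·1.72 − 250 = −242.604.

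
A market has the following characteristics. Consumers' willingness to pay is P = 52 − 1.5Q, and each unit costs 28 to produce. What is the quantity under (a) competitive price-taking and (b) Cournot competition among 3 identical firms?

Under competition P = MC = 28, so Q = (52 − 28)/1.5 = 16.
Cournot with 3 identical firms: the symmetric best-response condition is 52 − 6q = 28. Each firm produces q = 4, total output Q = 12, price P = 34.

Competition: Q = 16; Cournot: Q = 12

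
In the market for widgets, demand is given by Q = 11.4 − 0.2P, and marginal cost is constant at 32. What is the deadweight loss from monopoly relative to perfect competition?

Inverting demand: P = 57 − 5Q.
Competitive firms price at marginal cost: P = 32, giving Q = 5.
Monopoly sets MR = MC: 57 − 10Q = 32 ⇒ Q = 2.5, P = 57 − 5·2.5 = 44.5.
DWL is the triangle between Q = 2.5 and Q = 5: ½·(5 − 2.5)·(44.5 − 32) = 15.625.

DWL = 15.625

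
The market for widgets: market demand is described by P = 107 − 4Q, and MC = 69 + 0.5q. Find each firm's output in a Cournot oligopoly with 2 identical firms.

q_i = 3.04

With 2 symmetric Cournot firms, each firm's FOC gives 107 − 12q = 69 + 0.5q, so q = 3.04, Q = 2·3.04 = 6.08, and P = 82.68.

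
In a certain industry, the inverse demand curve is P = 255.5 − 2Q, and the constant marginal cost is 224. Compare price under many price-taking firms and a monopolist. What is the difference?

P rises by 15.75

Under competition P = MC = 224, so Q = (255.5 − 224)/2 = 15.75.
A monopolist chooses Q where MR = MC. MR = 255.5 − 4Q; setting this equal to 224 gives Q = 7.875 and P = 239.75.
Change in price: 239.75 − 224 = 15.75.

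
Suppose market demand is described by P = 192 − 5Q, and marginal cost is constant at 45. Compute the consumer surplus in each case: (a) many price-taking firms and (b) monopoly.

Perfect competition: P = MC = 45, so 192 − 5Q = 45 and Q = 29.4.
CS = ½·(192 − 45)·29.4 = 2160.9.
The monopolist equates marginal revenue to marginal cost: 192 − 10Q = 45, so Q = 14.7. From demand, P = 118.5.
CS = ½·(192 − 118.5)·14.7 = 540.225.

Competition: CS = 2160.9; Monopoly: CS = 540.225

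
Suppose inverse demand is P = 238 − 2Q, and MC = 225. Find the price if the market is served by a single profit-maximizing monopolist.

A monopolist chooses Q where MR = MC. MR = 238 − 4Q; setting this equal to 225 gives Q = 3.25 and P = 231.5.

P = 231.5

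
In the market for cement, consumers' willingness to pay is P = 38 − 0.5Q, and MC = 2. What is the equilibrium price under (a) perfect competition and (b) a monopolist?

Competition: P = 2; Monopoly: P = 20

Competitive firms price at marginal cost: P = 2, giving Q = 72.
Monopoly sets MR = MC: 38 − Q = 2 ⇒ Q = 36, P = 38 − 0.5·36 = 20.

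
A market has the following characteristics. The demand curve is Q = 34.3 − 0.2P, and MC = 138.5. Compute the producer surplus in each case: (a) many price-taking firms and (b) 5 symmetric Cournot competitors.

Competition: PS = 0; Cournot: PS = 30.25

Inverting demand: P = 171.5 − 5Q.
Perfect competition: P = MC = 138.5, so 171.5 − 5Q = 138.5 and Q = 6.6.
PS = (138.5 − 138.5)·6.6 = 0.
With 5 symmetric Cournot firms, each firm's FOC gives 171.5 − 30q = 138.5, so q = 1.1, Q = 5·1.1 = 5.5, and P = 144.
PS = (144 − 138.5)·5.5 = 30.25.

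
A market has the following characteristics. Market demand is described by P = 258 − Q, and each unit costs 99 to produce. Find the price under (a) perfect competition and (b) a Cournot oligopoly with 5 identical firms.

Under competition P = MC = 99, so Q = (258 − 99)/1 = 159.
With 5 symmetric Cournot firms, each firm's FOC gives 258 − 6q = 99, so q = 26.5, Q = 5·26.5 = 132.5, and P = 125.5.

Competition: P = 99; Cournot: P = 125.5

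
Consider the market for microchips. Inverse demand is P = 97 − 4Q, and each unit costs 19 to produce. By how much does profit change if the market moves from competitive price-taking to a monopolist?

Perfect competition: P = MC = 19, so 97 − 4Q = 19 and Q = 19.5.
Profit = (19 − 19)·19.5 = 0.
Monopoly sets MR = MC: 97 − 8Q = 19 ⇒ Q = 9.75, P = 97 − 4·9.75 = 58.
Profit = (58 − 19)·9.75 = 380.25.
Change in profit: 380.25 − 0 = 380.25.

π rises by 380.25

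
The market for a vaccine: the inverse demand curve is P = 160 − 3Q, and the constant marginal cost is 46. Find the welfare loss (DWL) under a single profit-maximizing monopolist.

Competitive firms price at marginal cost: P = 46, giving Q = 38.
Monopoly sets MR = MC: 160 − 6Q = 46 ⇒ Q = 19, P = 160 − 3·19 = 103.
DWL is the triangle between Q = 19 and Q = 38: ½·(38 − 19)·(103 − 46) = 541.5.

DWL = 541.5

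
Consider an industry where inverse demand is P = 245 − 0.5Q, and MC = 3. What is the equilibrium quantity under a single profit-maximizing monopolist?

Monopoly sets MR = MC: 245 − Q = 3 ⇒ Q = 242, P = 245 − 0.5·242 = 124.

Q = 242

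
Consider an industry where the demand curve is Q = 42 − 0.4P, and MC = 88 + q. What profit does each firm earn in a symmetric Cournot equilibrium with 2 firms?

π_i = 12

Inverting demand: P = 105 − 2.5Q.
Cournot with 2 identical firms: the symmetric best-response condition is 105 − 7.5q = 88 + q. Each firm produces q = 2, total output Q = 4, price P = 95.
Each firm's profit = 95·2 − (88·2 + ½·1·2²) = 12.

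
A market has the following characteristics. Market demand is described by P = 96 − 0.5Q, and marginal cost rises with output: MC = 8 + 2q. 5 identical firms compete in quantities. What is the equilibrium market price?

With 5 symmetric Cournot firms, each firm's FOC gives 96 − 3q = 8 + 2q, so q = 17.6, Q = 5·17.6 = 88, and P = 52.

P = 52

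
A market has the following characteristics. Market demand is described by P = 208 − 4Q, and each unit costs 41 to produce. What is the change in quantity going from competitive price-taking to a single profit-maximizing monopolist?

Q falls by 20.875

Under competition P = MC = 41, so Q = (208 − 41)/4 = 41.75.
A monopolist chooses Q where MR = MC. MR = 208 − 8Q; setting this equal to 41 gives Q = 20.875 and P = 124.5.
Change in quantity: 20.875 − 41.75 = −20.875.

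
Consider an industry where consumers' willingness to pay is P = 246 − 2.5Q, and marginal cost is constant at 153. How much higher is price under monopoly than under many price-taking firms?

Price rises by 46.5

Perfect competition: P = MC = 153, so 246 − 2.5Q = 153 and Q = 37.2.
The monopolist equates marginal revenue to marginal cost: 246 − 5Q = 153, so Q = 18.6. From demand, P = 199.5.
Change in price: 199.5 − 153 = 46.5.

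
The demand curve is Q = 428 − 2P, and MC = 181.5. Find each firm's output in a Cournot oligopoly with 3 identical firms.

q_i = 16.25

Inverting demand: P = 214 − 0.5Q.
With 3 symmetric Cournot firms, each firm's FOC gives 214 − 2q = 181.5, so q = 16.25, Q = 3·16.25 = 48.75, and P = 189.625.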